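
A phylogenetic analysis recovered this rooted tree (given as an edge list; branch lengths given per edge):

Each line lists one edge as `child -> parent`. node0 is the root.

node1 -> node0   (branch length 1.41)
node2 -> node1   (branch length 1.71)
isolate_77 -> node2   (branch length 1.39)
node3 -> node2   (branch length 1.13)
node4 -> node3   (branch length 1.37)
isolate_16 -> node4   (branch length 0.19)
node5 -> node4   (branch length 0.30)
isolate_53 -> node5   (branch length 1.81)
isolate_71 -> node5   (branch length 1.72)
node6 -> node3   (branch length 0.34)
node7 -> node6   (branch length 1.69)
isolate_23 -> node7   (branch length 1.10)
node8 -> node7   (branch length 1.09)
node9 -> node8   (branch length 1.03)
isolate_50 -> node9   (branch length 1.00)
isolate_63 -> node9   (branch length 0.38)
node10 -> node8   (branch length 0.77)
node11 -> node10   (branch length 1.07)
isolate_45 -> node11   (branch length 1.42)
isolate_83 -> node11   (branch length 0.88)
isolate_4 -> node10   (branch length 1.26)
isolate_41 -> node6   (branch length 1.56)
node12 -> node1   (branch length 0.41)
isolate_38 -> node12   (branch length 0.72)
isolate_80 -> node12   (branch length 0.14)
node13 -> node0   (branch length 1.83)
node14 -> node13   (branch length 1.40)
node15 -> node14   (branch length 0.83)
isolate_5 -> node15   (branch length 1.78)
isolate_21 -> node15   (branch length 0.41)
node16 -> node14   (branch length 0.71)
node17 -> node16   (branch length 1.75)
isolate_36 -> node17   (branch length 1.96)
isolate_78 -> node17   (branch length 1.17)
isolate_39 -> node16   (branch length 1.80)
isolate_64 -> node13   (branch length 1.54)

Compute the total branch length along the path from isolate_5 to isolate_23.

13.22

The path runs isolate_5 → … → MRCA → … → isolate_23; the MRCA is the root of the tree.
Branch lengths along that path: 1.78 + 0.83 + 1.40 + 1.83 + 1.41 + 1.71 + 1.13 + 0.34 + 1.69 + 1.10 = 13.22.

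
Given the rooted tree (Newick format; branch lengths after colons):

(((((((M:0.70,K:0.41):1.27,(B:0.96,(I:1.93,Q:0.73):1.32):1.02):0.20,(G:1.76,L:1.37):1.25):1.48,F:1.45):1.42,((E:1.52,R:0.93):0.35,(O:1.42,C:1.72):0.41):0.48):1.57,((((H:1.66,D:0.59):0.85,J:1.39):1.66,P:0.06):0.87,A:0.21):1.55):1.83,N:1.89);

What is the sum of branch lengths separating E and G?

The path runs E → … → MRCA → … → G; the MRCA is the node subtending (((((M,K),(B,(I,Q))),(G,L)),F),((E,R),(O,C))).
Branch lengths along that path: 1.52 + 0.35 + 0.48 + 1.42 + 1.48 + 1.25 + 1.76 = 8.26.

8.26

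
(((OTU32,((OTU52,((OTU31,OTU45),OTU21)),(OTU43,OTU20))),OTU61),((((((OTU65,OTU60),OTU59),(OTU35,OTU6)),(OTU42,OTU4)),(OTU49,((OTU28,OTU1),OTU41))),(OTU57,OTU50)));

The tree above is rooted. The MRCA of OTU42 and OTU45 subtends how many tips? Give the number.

The MRCA of OTU42 and OTU45 is the root, so the clade is the entire tree.
That clade contains 21 terminal taxa: OTU1, OTU20, OTU21, OTU28, OTU31, OTU32, OTU35, OTU4, OTU41, OTU42, OTU43, OTU45, OTU49, OTU50, OTU52, OTU57, OTU59, OTU6, OTU60, OTU61, OTU65.

21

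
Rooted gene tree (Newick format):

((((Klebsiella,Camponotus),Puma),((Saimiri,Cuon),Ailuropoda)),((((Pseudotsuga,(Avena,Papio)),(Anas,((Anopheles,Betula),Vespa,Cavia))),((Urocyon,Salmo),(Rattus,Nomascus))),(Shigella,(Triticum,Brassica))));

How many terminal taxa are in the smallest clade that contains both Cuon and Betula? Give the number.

The MRCA of Cuon and Betula is the root, so the clade is the entire tree.
That clade contains 21 terminal taxa: Ailuropoda, Anas, Anopheles, Avena, Betula, Brassica, Camponotus, Cavia, Cuon, Klebsiella, Nomascus, Papio, Pseudotsuga, Puma, Rattus, Saimiri, Salmo, Shigella, Triticum, Urocyon, Vespa.

21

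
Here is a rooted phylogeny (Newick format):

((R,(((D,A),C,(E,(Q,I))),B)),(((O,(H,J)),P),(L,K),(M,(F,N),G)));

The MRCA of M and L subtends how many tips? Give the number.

The MRCA of M and L is the node subtending (((O,(H,J)),P),(L,K),(M,(F,N),G)).
That clade contains 10 terminal taxa: F, G, H, J, K, L, M, N, O, P.

10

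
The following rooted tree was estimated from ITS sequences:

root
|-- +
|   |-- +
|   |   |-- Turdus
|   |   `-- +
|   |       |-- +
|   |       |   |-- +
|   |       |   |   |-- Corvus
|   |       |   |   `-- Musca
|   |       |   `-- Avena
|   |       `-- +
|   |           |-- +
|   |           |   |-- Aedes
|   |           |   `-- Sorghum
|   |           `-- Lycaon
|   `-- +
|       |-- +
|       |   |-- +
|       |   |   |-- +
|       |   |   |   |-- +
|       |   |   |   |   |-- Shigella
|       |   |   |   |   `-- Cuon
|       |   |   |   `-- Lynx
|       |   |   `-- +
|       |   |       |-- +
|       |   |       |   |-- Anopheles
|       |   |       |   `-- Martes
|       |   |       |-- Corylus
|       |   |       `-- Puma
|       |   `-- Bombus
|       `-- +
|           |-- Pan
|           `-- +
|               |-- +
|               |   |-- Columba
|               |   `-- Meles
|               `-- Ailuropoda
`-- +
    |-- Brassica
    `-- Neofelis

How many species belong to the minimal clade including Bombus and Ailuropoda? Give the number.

The MRCA of Bombus and Ailuropoda is the node subtending (((((Shigella,Cuon),Lynx),((Anopheles,Martes),Corylus,Puma)),Bombus),(Pan,((Columba,Meles),Ailuropoda))).
That clade contains 12 terminal taxa: Ailuropoda, Anopheles, Bombus, Columba, Corylus, Cuon, Lynx, Martes, Meles, Pan, Puma, Shigella.

12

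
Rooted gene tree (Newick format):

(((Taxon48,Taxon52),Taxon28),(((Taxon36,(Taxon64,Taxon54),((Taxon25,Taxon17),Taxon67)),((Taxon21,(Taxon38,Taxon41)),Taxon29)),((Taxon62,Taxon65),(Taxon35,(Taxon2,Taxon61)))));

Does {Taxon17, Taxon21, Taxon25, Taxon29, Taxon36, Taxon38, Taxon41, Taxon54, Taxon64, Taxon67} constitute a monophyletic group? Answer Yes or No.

Yes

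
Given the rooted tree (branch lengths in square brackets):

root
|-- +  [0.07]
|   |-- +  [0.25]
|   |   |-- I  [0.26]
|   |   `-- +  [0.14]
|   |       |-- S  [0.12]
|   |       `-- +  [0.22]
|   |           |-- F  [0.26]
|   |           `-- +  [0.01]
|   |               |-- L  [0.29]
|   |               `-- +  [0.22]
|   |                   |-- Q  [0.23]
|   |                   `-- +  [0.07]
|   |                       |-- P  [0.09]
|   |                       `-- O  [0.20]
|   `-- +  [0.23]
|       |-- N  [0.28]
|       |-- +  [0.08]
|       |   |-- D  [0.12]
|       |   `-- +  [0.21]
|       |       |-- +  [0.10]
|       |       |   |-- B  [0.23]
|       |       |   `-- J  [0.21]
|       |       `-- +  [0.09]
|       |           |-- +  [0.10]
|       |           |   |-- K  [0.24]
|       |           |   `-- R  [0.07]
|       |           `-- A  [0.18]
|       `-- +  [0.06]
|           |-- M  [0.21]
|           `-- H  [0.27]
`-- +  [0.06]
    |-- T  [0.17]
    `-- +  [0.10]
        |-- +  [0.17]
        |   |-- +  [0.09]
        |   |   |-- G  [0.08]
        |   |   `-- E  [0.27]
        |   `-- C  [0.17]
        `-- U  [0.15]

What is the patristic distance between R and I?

1.29

The path runs R → … → MRCA → … → I; the MRCA is the node subtending ((I,(S,(F,(L,(Q,(P,O)))))),(N,(D,((B,J),((K,R),A))),(M,H))).
Branch lengths along that path: 0.07 + 0.10 + 0.09 + 0.21 + 0.08 + 0.23 + 0.25 + 0.26 = 1.29.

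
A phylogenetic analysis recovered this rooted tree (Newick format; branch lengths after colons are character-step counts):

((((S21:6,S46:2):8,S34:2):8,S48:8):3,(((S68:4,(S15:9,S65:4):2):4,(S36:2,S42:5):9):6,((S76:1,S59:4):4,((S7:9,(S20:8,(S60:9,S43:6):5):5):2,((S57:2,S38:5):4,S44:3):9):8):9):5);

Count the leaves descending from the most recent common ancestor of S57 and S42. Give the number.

14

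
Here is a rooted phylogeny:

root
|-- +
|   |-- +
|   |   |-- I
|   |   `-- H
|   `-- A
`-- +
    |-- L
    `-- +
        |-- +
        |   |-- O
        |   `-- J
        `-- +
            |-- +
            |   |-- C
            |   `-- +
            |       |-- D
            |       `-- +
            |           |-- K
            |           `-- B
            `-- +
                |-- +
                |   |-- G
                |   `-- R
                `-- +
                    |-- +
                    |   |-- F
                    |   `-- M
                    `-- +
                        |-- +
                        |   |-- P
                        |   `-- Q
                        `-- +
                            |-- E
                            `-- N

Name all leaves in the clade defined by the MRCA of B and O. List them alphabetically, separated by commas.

Tracing B: it sits inside (K,B).
Tracing O: it sits inside (O,J).
The smallest clade enclosing both is ((O,J),((C,(D,(K,B))),((G,R),((F,M),((P,Q),(E,N)))))); the answer is its 14 terminal taxa in alphabetical order.

B, C, D, E, F, G, J, K, M, N, O, P, Q, R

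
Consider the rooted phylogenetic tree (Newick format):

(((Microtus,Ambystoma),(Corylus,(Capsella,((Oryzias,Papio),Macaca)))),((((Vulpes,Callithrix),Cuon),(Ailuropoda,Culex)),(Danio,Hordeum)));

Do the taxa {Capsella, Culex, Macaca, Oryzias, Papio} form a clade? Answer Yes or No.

The MRCA of the listed taxa is the root, so the smallest clade containing them is the whole tree.
That clade also contains Ailuropoda, Ambystoma, Callithrix, Corylus, Cuon, Danio, Hordeum, Microtus, Vulpes, which are not in the proposed group, so the group is not monophyletic.

No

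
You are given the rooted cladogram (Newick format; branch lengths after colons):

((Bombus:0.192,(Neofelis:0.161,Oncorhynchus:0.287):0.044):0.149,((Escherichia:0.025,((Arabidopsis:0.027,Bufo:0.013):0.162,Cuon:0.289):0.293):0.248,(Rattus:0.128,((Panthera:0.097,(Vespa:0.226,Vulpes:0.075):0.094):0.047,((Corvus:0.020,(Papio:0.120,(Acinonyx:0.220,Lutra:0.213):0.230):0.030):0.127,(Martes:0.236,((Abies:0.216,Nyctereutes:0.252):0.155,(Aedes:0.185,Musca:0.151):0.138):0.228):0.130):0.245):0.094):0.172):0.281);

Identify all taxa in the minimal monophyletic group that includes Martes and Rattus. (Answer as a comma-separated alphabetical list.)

Tracing Martes: it sits inside (Martes,((Abies,Nyctereutes),(Aedes,Musca))).
Tracing Rattus: it sits inside (Rattus,((Panthera,(Vespa,Vulpes)),((Corvus,(Papio,(Acinonyx,Lutra))),(Martes,((Abies,Nyctereutes),(Aedes,Musca)))))).
The smallest clade enclosing both is (Rattus,((Panthera,(Vespa,Vulpes)),((Corvus,(Papio,(Acinonyx,Lutra))),(Martes,((Abies,Nyctereutes),(Aedes,Musca)))))); the answer is its 13 terminal taxa in alphabetical order.

Abies, Acinonyx, Aedes, Corvus, Lutra, Martes, Musca, Nyctereutes, Panthera, Papio, Rattus, Vespa, Vulpes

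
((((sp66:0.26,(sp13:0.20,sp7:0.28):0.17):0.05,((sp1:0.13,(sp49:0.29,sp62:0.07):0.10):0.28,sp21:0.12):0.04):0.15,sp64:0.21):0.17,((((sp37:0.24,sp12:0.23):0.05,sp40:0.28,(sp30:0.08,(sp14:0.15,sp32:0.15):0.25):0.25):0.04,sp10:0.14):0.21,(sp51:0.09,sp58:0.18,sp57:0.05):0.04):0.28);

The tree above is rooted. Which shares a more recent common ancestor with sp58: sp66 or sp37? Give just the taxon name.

The MRCA of sp58 and sp37 subtends ((((sp37,sp12),sp40,(sp30,(sp14,sp32))),sp10),(sp51,sp58,sp57)) (10 taxa).
The MRCA of sp58 and sp66 is the root, subtending the entire tree (18 taxa).
The first is nested inside the second, so sp58 shares a more recent common ancestor with sp37.

sp37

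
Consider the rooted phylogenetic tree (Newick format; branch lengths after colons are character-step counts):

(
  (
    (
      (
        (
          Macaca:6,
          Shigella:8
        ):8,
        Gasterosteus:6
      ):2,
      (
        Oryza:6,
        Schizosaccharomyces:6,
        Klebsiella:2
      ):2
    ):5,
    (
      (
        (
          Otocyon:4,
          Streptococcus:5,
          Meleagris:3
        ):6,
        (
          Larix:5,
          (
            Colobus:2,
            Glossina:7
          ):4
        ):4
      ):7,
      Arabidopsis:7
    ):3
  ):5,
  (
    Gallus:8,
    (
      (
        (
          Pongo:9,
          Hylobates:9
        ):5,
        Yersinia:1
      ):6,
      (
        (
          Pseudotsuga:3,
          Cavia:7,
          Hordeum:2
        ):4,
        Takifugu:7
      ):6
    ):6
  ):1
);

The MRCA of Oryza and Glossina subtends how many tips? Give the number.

13

The MRCA of Oryza and Glossina is the node subtending ((((Macaca,Shigella),Gasterosteus),(Oryza,Schizosaccharomyces,Klebsiella)),(((Otocyon,Streptococcus,Meleagris),(Larix,(Colobus,Glossina))),Arabidopsis)).
That clade contains 13 terminal taxa: Arabidopsis, Colobus, Gasterosteus, Glossina, Klebsiella, Larix, Macaca, Meleagris, Oryza, Otocyon, Schizosaccharomyces, Shigella, Streptococcus.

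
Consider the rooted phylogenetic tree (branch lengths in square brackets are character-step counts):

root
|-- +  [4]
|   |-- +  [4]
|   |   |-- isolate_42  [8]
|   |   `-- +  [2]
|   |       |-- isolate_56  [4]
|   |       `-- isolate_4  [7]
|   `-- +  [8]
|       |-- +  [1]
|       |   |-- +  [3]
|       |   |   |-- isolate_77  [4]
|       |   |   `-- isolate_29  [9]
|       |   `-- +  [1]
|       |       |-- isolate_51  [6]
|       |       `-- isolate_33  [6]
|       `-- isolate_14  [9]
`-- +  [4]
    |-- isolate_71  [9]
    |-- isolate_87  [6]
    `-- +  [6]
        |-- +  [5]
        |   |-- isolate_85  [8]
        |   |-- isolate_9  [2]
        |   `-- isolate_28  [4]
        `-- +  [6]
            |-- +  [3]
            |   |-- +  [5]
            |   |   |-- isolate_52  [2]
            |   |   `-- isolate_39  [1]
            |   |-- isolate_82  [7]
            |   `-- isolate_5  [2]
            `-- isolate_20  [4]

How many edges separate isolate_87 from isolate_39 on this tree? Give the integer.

6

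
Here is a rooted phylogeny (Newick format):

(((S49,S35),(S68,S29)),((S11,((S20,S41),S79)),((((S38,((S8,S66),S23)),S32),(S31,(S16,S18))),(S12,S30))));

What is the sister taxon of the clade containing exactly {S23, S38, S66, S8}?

S32

The clade containing exactly {S23, S38, S66, S8} attaches to the tree at the node subtending ((S38,((S8,S66),S23)),S32).
The other lineage descending from that same node — the sister group — is the single tip S32.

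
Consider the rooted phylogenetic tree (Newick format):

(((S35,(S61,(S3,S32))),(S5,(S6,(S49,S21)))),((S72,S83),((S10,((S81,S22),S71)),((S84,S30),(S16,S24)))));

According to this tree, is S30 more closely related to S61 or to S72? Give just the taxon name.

S72

The MRCA of S30 and S72 subtends ((S72,S83),((S10,((S81,S22),S71)),((S84,S30),(S16,S24)))) (10 taxa).
The MRCA of S30 and S61 is the root, subtending the entire tree (18 taxa).
The first is nested inside the second, so S30 shares a more recent common ancestor with S72.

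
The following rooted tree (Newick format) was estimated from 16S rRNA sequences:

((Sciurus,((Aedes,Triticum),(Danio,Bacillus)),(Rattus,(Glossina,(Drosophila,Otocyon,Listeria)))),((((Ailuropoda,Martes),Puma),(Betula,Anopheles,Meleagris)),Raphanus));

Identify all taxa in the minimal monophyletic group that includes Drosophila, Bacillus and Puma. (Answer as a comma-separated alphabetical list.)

Tracing Drosophila: it sits inside (Drosophila,Otocyon,Listeria).
Tracing Bacillus: it sits inside (Danio,Bacillus).
Tracing Puma: it sits inside ((Ailuropoda,Martes),Puma).
The smallest clade enclosing all 3 is the whole tree (their MRCA is the root), so the answer is all 17 tips in alphabetical order.

Aedes, Ailuropoda, Anopheles, Bacillus, Betula, Danio, Drosophila, Glossina, Listeria, Martes, Meleagris, Otocyon, Puma, Raphanus, Rattus, Sciurus, Triticum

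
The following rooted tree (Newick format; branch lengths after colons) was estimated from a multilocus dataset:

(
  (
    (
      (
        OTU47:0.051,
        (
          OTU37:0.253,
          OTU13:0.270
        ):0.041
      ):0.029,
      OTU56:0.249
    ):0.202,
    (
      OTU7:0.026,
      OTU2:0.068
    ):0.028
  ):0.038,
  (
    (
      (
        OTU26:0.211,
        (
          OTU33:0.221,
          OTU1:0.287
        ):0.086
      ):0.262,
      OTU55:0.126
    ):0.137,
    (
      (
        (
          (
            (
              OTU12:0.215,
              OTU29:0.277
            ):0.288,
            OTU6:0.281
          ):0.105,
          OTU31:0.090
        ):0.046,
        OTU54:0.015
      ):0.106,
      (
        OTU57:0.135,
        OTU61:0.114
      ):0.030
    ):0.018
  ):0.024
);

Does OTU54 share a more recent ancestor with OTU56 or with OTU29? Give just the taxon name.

OTU29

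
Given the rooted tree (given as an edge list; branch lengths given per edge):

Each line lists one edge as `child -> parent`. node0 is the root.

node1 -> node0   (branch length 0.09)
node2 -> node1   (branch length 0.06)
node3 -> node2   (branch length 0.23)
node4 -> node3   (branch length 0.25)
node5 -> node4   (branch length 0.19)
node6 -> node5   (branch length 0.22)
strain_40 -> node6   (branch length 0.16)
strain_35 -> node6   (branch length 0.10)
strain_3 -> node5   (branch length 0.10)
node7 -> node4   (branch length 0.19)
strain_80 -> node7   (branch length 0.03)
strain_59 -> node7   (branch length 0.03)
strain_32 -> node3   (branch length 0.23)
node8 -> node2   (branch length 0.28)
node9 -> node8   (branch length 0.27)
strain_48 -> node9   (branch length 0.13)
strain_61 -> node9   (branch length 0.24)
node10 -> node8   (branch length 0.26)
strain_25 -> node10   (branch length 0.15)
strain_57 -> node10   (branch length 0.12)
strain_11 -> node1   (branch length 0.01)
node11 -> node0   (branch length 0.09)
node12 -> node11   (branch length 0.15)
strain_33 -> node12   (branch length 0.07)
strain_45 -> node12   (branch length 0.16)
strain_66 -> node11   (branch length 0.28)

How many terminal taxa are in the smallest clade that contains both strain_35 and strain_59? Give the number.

The MRCA of strain_35 and strain_59 is the node subtending (((strain_40,strain_35),strain_3),(strain_80,strain_59)).
That clade contains 5 terminal taxa: strain_3, strain_35, strain_40, strain_59, strain_80.

5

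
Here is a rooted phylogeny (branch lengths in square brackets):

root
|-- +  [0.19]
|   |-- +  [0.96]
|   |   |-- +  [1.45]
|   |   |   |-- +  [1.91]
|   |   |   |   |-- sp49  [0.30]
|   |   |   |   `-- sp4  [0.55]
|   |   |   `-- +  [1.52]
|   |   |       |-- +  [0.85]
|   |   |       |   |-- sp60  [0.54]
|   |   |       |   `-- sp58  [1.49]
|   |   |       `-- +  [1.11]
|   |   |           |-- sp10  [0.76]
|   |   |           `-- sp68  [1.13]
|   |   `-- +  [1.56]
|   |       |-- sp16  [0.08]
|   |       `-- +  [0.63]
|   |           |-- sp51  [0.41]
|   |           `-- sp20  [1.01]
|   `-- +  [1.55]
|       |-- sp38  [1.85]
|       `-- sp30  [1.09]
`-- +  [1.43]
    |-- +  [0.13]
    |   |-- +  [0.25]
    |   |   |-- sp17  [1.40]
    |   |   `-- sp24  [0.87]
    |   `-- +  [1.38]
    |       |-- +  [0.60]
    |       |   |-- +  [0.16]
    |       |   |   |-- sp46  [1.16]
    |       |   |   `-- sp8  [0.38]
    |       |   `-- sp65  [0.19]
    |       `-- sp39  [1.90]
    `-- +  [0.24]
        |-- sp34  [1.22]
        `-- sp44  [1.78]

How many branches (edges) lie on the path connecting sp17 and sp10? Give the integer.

The MRCA of sp17 and sp10 is the root of the tree.
From sp17 up to that node: 4 branches. From sp10 up to the same node: 6 branches. Total: 4 + 6 = 10.

10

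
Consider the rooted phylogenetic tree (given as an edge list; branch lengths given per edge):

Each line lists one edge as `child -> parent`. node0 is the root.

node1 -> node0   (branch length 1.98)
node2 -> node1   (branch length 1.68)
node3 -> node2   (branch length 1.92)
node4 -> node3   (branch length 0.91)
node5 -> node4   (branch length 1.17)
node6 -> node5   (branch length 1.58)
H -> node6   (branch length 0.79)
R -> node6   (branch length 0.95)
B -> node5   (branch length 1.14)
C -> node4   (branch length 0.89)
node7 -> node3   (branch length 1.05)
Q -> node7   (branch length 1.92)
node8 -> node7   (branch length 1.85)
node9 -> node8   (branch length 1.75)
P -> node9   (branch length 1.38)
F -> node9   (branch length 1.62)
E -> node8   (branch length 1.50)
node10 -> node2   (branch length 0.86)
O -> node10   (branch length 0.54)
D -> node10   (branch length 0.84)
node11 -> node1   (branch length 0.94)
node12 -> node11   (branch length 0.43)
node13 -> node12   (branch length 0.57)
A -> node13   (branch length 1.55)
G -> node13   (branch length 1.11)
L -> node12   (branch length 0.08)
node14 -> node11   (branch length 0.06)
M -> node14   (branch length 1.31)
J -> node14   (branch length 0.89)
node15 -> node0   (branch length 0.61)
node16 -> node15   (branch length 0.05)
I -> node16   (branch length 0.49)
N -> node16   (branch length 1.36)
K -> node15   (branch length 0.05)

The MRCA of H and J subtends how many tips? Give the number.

The MRCA of H and J is the node subtending ((((((H,R),B),C),(Q,((P,F),E))),(O,D)),(((A,G),L),(M,J))).
That clade contains 15 terminal taxa: A, B, C, D, E, F, G, H, J, L, M, O, P, Q, R.

15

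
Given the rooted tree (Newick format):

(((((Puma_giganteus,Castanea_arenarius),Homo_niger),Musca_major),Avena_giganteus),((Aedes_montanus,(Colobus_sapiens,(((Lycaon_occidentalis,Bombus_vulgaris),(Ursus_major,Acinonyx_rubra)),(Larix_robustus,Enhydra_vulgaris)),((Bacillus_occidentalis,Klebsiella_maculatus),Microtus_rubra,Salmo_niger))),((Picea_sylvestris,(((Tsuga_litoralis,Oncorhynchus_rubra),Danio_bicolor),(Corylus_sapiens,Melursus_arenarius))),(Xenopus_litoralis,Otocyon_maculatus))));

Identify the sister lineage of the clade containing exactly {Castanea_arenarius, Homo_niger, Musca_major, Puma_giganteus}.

Avena_giganteus

The clade containing exactly {Castanea_arenarius, Homo_niger, Musca_major, Puma_giganteus} attaches to the tree at the node subtending ((((Puma_giganteus,Castanea_arenarius),Homo_niger),Musca_major),Avena_giganteus).
The other lineage descending from that same node — the sister group — is the single tip Avena_giganteus.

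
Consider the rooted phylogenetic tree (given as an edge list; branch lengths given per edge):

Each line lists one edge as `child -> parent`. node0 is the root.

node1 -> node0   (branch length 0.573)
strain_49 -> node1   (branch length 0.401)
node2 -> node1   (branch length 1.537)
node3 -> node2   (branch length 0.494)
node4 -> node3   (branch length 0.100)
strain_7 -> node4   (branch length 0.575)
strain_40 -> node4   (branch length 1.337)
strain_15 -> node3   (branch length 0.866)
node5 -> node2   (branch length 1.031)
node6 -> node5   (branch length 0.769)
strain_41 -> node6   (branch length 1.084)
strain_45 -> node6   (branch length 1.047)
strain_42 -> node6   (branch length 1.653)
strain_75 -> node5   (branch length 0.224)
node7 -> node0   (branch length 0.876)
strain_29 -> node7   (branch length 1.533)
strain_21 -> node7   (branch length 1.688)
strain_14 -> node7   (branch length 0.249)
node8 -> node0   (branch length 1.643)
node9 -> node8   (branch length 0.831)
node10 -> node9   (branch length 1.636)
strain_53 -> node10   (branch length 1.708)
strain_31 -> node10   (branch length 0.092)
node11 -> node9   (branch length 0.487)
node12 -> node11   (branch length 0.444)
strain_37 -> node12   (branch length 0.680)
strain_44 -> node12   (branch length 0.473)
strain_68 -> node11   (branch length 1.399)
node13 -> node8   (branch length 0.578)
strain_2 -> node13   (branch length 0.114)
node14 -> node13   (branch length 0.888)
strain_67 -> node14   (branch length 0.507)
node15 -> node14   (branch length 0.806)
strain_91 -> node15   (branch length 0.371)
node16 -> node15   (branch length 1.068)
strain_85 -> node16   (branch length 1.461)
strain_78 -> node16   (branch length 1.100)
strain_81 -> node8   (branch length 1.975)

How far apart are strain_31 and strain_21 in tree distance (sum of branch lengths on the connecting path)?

The path runs strain_31 → … → MRCA → … → strain_21; the MRCA is the root of the tree.
Branch lengths along that path: 0.092 + 1.636 + 0.831 + 1.643 + 0.876 + 1.688 = 6.766.

6.766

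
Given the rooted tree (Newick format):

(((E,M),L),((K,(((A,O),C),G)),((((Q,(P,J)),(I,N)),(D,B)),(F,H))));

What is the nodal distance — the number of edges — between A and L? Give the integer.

8

The MRCA of A and L is the root of the tree.
From A up to that node: 6 branches. From L up to the same node: 2 branches. Total: 6 + 2 = 8.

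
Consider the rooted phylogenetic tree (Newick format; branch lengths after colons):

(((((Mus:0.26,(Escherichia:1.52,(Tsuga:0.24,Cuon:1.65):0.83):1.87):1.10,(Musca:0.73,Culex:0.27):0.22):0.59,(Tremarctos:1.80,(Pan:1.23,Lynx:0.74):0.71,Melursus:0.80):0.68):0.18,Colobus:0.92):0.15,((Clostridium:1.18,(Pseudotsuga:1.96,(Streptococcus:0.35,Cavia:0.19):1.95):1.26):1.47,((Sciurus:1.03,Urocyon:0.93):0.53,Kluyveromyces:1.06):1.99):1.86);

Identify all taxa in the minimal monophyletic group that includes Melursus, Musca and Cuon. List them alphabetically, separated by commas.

Tracing Melursus: it sits inside (Tremarctos,(Pan,Lynx),Melursus).
Tracing Musca: it sits inside (Musca,Culex).
Tracing Cuon: it sits inside (Tsuga,Cuon).
The smallest clade enclosing all 3 is (((Mus,(Escherichia,(Tsuga,Cuon))),(Musca,Culex)),(Tremarctos,(Pan,Lynx),Melursus)); the answer is its 10 terminal taxa in alphabetical order.

Culex, Cuon, Escherichia, Lynx, Melursus, Mus, Musca, Pan, Tremarctos, Tsuga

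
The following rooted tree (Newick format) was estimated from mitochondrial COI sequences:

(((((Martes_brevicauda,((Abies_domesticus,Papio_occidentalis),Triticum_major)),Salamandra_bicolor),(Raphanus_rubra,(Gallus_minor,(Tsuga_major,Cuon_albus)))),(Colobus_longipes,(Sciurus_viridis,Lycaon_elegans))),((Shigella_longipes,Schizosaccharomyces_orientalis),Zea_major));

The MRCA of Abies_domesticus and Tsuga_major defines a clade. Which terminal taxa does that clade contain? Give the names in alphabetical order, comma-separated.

Abies_domesticus, Cuon_albus, Gallus_minor, Martes_brevicauda, Papio_occidentalis, Raphanus_rubra, Salamandra_bicolor, Triticum_major, Tsuga_major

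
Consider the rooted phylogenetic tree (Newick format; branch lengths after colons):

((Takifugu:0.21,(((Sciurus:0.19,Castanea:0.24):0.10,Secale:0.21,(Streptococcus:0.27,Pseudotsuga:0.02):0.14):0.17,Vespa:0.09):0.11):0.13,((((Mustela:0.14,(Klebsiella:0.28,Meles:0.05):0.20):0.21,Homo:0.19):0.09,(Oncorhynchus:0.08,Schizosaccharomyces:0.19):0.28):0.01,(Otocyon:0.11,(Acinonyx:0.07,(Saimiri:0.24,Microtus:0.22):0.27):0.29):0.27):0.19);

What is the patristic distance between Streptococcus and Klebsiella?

1.80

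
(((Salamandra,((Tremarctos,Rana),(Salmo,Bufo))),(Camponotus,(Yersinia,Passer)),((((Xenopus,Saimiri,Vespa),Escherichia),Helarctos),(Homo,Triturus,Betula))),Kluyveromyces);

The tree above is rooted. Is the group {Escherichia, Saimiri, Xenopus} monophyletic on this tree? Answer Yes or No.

No

The MRCA of the listed taxa subtends ((Xenopus,Saimiri,Vespa),Escherichia).
That clade also contains Vespa, which is not in the proposed group, so the group is not monophyletic.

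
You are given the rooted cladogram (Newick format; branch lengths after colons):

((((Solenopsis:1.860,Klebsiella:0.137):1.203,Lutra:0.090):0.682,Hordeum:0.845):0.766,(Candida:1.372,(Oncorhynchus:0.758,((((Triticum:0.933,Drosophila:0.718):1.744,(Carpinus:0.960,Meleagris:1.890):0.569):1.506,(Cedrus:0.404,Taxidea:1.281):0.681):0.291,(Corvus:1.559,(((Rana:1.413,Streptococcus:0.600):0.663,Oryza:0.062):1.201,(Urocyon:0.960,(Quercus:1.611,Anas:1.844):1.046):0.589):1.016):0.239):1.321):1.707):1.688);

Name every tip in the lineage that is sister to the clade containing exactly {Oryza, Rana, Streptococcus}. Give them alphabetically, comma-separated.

Anas, Quercus, Urocyon

The clade containing exactly {Oryza, Rana, Streptococcus} attaches to the tree at the node subtending (((Rana,Streptococcus),Oryza),(Urocyon,(Quercus,Anas))).
The other lineage descending from that same node — the sister group — is (Urocyon,(Quercus,Anas)); its 3 tips in alphabetical order are the answer.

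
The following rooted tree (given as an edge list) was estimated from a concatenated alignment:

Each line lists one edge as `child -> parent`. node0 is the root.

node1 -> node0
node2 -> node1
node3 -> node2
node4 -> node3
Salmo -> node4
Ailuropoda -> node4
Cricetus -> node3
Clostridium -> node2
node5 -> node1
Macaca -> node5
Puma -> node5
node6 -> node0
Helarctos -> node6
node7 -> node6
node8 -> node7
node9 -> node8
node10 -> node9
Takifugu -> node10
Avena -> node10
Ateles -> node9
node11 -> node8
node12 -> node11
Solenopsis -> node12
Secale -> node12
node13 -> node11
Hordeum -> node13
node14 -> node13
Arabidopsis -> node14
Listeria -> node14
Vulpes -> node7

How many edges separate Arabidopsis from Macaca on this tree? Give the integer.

The MRCA of Arabidopsis and Macaca is the root of the tree.
From Arabidopsis up to that node: 7 branches. From Macaca up to the same node: 3 branches. Total: 7 + 3 = 10.

10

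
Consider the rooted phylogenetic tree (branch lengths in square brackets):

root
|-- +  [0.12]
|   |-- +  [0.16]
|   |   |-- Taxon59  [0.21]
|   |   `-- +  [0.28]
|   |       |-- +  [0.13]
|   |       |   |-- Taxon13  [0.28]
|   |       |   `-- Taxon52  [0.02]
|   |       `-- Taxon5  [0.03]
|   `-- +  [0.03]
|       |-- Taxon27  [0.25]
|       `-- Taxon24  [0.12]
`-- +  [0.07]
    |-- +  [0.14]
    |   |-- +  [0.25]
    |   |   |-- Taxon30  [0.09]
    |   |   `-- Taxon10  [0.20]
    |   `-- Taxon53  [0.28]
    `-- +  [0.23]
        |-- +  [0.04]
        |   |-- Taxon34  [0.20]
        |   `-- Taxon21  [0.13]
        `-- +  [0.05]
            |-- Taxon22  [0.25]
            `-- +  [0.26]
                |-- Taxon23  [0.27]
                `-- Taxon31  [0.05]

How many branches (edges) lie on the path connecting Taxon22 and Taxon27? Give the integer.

The MRCA of Taxon22 and Taxon27 is the root of the tree.
From Taxon22 up to that node: 4 branches. From Taxon27 up to the same node: 3 branches. Total: 4 + 3 = 7.

7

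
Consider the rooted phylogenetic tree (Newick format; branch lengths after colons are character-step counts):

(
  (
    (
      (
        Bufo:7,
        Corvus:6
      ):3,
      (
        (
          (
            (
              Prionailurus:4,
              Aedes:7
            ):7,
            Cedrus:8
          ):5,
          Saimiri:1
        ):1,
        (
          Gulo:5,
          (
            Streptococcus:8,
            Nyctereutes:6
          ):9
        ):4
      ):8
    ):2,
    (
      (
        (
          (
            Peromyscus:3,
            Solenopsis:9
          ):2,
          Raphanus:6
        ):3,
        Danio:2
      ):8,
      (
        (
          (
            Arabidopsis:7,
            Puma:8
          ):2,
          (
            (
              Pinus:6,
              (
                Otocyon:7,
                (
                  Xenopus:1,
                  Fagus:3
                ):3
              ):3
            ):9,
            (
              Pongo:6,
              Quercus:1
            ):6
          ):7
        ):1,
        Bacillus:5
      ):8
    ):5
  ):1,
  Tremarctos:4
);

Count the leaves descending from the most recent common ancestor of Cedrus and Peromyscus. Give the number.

The MRCA of Cedrus and Peromyscus is the node subtending (((Bufo,Corvus),((((Prionailurus,Aedes),Cedrus),Saimiri),(Gulo,(Streptococcus,Nyctereutes)))),((((Peromyscus,Solenopsis),Raphanus),Danio),(((Arabidopsis,Puma),((Pinus,(Otocyon,(Xenopus,Fagus))),(Pongo,Quercus))),Bacillus))).
That clade contains 22 terminal taxa: Aedes, Arabidopsis, Bacillus, Bufo, Cedrus, Corvus, Danio, Fagus, Gulo, Nyctereutes, Otocyon, Peromyscus, Pinus, Pongo, Prionailurus, Puma, Quercus, Raphanus, Saimiri, Solenopsis, Streptococcus, Xenopus.

22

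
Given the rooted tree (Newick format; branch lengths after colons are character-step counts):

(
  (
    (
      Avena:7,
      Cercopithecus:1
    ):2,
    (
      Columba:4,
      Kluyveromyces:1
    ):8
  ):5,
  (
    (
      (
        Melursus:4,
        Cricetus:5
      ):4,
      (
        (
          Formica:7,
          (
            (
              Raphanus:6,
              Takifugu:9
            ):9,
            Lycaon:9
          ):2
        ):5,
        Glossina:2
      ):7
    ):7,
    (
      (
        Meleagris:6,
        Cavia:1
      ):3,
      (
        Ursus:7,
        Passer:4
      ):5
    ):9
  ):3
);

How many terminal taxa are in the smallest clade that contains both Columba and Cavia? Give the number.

The MRCA of Columba and Cavia is the root, so the clade is the entire tree.
That clade contains 15 terminal taxa: Avena, Cavia, Cercopithecus, Columba, Cricetus, Formica, Glossina, Kluyveromyces, Lycaon, Meleagris, Melursus, Passer, Raphanus, Takifugu, Ursus.

15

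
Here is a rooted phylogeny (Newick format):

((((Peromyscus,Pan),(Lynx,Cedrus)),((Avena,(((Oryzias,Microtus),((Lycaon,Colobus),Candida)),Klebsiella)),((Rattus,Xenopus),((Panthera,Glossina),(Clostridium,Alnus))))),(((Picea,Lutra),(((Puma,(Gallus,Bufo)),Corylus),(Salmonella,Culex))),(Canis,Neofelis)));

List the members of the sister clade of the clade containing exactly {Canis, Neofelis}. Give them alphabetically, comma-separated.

Bufo, Corylus, Culex, Gallus, Lutra, Picea, Puma, Salmonella

The clade containing exactly {Canis, Neofelis} attaches to the tree at the node subtending (((Picea,Lutra),(((Puma,(Gallus,Bufo)),Corylus),(Salmonella,Culex))),(Canis,Neofelis)).
The other lineage descending from that same node — the sister group — is ((Picea,Lutra),(((Puma,(Gallus,Bufo)),Corylus),(Salmonella,Culex))); its 8 tips in alphabetical order are the answer.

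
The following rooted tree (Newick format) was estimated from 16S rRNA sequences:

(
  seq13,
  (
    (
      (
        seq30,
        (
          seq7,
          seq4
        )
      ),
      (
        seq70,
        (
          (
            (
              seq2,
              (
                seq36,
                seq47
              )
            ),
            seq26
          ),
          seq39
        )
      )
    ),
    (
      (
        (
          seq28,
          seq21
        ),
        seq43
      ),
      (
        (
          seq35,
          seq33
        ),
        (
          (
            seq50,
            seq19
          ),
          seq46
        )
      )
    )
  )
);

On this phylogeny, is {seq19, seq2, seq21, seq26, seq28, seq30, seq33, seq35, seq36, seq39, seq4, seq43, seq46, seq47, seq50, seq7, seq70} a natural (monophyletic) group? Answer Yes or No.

Yes

The most recent common ancestor of these taxa subtends (((seq30,(seq7,seq4)),(seq70,(((seq2,(seq36,seq47)),seq26),seq39))),(((seq28,seq21),seq43),((seq35,seq33),((seq50,seq19),seq46)))).
That clade has exactly 17 tips — every listed taxon and nothing else — so the group is monophyletic.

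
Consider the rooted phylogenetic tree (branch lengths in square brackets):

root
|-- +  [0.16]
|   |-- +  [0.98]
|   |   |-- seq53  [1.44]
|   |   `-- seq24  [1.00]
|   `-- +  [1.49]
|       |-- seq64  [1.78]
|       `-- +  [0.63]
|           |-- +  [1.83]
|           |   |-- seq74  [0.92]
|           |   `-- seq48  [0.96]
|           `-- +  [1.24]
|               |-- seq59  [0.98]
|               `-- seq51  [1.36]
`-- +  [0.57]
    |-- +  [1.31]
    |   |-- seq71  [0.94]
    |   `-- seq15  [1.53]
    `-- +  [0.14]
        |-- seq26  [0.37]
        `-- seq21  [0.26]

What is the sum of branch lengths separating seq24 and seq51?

6.70

The path runs seq24 → … → MRCA → … → seq51; the MRCA is the node subtending ((seq53,seq24),(seq64,((seq74,seq48),(seq59,seq51)))).
Branch lengths along that path: 1.00 + 0.98 + 1.49 + 0.63 + 1.24 + 1.36 = 6.70.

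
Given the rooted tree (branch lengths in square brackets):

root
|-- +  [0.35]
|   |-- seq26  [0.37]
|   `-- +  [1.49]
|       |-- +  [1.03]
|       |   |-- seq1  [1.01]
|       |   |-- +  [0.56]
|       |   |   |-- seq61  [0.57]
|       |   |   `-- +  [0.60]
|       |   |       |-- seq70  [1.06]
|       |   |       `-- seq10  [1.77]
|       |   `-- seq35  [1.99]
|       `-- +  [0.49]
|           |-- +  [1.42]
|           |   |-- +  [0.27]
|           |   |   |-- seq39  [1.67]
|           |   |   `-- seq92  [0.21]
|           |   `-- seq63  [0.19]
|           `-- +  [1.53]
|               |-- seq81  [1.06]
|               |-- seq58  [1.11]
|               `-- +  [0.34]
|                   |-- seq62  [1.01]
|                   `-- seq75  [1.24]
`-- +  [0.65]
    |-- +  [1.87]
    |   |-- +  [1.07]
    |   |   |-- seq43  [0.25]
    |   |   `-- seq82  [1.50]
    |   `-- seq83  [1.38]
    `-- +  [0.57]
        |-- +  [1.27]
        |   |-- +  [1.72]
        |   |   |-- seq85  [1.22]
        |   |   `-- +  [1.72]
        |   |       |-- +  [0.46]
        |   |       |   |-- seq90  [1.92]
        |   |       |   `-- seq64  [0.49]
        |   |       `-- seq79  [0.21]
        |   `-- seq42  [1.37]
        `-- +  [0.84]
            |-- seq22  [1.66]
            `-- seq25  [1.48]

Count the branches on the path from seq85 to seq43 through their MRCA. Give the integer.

7

The MRCA of seq85 and seq43 is the node subtending (((seq43,seq82),seq83),(((seq85,((seq90,seq64),seq79)),seq42),(seq22,seq25))).
From seq85 up to that node: 4 branches. From seq43 up to the same node: 3 branches. Total: 4 + 3 = 7.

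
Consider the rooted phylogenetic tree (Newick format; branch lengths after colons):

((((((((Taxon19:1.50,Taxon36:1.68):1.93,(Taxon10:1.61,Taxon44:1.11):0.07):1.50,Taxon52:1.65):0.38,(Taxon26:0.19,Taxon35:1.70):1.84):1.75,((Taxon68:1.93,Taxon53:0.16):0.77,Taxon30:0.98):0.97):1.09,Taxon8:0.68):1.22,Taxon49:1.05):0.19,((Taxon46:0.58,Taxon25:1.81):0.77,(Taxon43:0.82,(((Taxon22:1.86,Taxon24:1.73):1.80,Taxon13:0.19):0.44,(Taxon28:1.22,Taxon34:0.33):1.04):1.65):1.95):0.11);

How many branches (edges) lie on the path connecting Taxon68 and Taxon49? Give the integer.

6

The MRCA of Taxon68 and Taxon49 is the node subtending (((((((Taxon19,Taxon36),(Taxon10,Taxon44)),Taxon52),(Taxon26,Taxon35)),((Taxon68,Taxon53),Taxon30)),Taxon8),Taxon49).
From Taxon68 up to that node: 5 branches. From Taxon49 up to the same node: 1 branch. Total: 5 + 1 = 6.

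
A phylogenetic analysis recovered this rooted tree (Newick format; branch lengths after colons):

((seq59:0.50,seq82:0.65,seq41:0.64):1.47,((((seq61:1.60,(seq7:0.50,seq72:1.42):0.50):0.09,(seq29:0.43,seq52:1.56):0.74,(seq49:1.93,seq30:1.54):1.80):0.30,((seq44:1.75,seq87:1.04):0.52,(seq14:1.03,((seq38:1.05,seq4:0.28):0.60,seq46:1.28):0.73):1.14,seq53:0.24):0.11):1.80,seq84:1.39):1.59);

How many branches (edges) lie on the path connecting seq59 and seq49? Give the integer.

7

The MRCA of seq59 and seq49 is the root of the tree.
From seq59 up to that node: 2 branches. From seq49 up to the same node: 5 branches. Total: 2 + 5 = 7.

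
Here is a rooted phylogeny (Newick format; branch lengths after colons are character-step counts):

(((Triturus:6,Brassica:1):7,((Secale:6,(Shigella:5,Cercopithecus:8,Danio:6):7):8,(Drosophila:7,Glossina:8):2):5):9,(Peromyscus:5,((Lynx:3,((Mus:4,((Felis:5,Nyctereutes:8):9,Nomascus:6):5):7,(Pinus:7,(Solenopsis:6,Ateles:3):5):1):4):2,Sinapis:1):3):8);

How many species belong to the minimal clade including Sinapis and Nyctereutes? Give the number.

The MRCA of Sinapis and Nyctereutes is the node subtending ((Lynx,((Mus,((Felis,Nyctereutes),Nomascus)),(Pinus,(Solenopsis,Ateles)))),Sinapis).
That clade contains 9 terminal taxa: Ateles, Felis, Lynx, Mus, Nomascus, Nyctereutes, Pinus, Sinapis, Solenopsis.

9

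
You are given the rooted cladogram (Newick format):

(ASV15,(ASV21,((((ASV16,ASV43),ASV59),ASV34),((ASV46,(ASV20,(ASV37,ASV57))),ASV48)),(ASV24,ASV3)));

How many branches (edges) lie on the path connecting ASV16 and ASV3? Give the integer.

7

The MRCA of ASV16 and ASV3 is the node subtending (ASV21,((((ASV16,ASV43),ASV59),ASV34),((ASV46,(ASV20,(ASV37,ASV57))),ASV48)),(ASV24,ASV3)).
From ASV16 up to that node: 5 branches. From ASV3 up to the same node: 2 branches. Total: 5 + 2 = 7.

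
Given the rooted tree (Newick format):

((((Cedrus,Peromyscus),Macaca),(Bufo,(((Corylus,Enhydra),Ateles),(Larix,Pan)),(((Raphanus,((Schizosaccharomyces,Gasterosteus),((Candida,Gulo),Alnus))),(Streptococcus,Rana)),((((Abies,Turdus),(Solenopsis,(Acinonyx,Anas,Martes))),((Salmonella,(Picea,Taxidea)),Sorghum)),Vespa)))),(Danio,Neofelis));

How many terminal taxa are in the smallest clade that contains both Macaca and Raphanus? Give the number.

The MRCA of Macaca and Raphanus is the node subtending (((Cedrus,Peromyscus),Macaca),(Bufo,(((Corylus,Enhydra),Ateles),(Larix,Pan)),(((Raphanus,((Schizosaccharomyces,Gasterosteus),((Candida,Gulo),Alnus))),(Streptococcus,Rana)),((((Abies,Turdus),(Solenopsis,(Acinonyx,Anas,Martes))),((Salmonella,(Picea,Taxidea)),Sorghum)),Vespa)))).
That clade contains 28 terminal taxa: Abies, Acinonyx, Alnus, Anas, Ateles, Bufo, Candida, Cedrus, Corylus, Enhydra, Gasterosteus, Gulo, Larix, Macaca, Martes, Pan, Peromyscus, Picea, Rana, Raphanus, Salmonella, Schizosaccharomyces, Solenopsis, Sorghum, Streptococcus, Taxidea, Turdus, Vespa.

28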